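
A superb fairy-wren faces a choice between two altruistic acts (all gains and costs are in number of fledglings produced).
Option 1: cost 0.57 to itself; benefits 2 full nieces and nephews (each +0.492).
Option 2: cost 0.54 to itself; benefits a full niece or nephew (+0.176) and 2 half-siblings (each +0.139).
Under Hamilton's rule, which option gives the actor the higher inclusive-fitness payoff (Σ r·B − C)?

Option 1: r to a full niece or nephew = 0.25.
Option 1: Σ r·B − C = (2·0.25·0.492) − 0.57 = -0.324.
Option 2: r to a full niece or nephew = 0.25.
Option 2: r to a half-sibling = 0.25.
Option 2: Σ r·B − C = (1·0.25·0.176 + 2·0.25·0.139) − 0.54 = -0.4265.
Option 1 has the higher net inclusive-fitness payoff.

Option 1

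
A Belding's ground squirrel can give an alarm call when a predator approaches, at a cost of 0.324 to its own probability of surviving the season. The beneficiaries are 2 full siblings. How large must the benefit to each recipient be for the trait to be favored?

r to a full sibling = 1/2 (full sibs share both parents — two paths of length 2: r = 2·(1/2)^2 = 1/2).
Hamilton's rule with n recipients of equal r: n·r·B > C, so B > C/(n·r) = 0.324/(2·0.5) = 0.324.

0.324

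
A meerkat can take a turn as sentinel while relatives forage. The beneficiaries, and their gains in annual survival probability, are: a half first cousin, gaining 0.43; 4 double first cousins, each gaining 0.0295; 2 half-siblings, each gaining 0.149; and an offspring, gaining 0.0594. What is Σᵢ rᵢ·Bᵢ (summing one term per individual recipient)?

0.160575

r to a half first cousin = 0.0625 (half first cousins share one grandparent — one path of length 4: r = (1/2)^4 = 1/16).
r to a double first cousin = 0.25 (double first cousins share both grandparent pairs — four paths of length 4: r = 4·(1/2)^4 = 1/4).
r to a half-sibling = 0.25 (half-sibs share one parent — one path of length 2: r = (1/2)^2 = 1/4).
r to an offspring = 0.5 (one parent–offspring link: r = (1/2)^1 = 1/2).
Summing one r·B term per recipient: 1·0.0625·0.43 + 4·0.25·0.0295 + 2·0.25·0.149 + 1·0.5·0.0594 = 0.160575.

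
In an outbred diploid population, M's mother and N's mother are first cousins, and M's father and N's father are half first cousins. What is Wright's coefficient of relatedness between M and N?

With two independent routes of shared ancestry, r is the sum of the two contributions.
M and N are related in two ways: second cousins through their mothers (r = 1/32) and half second cousins through their fathers (r = 1/64).
r = 1/32 + 1/64 = 0.046875.

0.046875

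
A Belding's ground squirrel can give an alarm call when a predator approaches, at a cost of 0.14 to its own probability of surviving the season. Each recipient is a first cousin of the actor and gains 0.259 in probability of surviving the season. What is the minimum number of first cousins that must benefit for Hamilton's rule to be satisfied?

5

r to a first cousin = 0.125 (first cousins share one grandparent pair — two paths of length 4: r = 2·(1/2)^4 = 1/8).
Hamilton's rule: n·r·B > C  ⇒  n > C/(r·B) = 0.14/(0.125·0.259) = 4.324.
The smallest integer exceeding 4.324 is 5.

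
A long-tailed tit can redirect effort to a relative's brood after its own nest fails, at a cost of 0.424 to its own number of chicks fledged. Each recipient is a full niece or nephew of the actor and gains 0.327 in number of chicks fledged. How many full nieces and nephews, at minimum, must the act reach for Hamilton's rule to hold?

r to a full niece or nephew = 0.25 (full aunt/uncle↔niece/nephew: two paths of length 3 through the shared grandparent pair: r = 2·(1/2)^3 = 1/4).
Hamilton's rule: n·r·B > C  ⇒  n > C/(r·B) = 0.424/(0.25·0.327) = 5.187.
The smallest integer exceeding 5.187 is 6.

6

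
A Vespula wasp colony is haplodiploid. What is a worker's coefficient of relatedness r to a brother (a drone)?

0.25

Her haploid brother carries none of their father's genes and a random half of their mother's genome; that half matches the maternal half of her own genome with probability 1/2: r = 1/2 · 1/2 = 1/4.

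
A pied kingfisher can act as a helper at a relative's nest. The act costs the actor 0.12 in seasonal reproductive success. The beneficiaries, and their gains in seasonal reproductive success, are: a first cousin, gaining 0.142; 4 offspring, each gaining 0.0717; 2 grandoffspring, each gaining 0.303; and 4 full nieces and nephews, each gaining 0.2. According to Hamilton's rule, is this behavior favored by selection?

Hamilton's rule: the trait is favored when the sum of r·B over every recipient exceeds the actor's cost C.
r to a first cousin = 1/8 (first cousins share one grandparent pair — two paths of length 4: r = 2·(1/2)^4 = 1/8).
r to an offspring = 1/2 (one parent–offspring link: r = (1/2)^1 = 1/2).
r to a grandoffspring = 1/4 (two parent–offspring links: r = (1/2)^2 = 1/4).
r to a full niece or nephew = 0.25 (full aunt/uncle↔niece/nephew: two paths of length 3 through the shared grandparent pair: r = 2·(1/2)^3 = 1/4).
Summing one r·B term per recipient: 1·0.125·0.142 + 4·0.5·0.0717 + 2·0.25·0.303 + 4·0.25·0.2 = 0.51265.
0.51265 > 0.12: the indirect benefit exceeds the cost.

Yes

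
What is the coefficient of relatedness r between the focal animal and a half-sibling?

Half-sibs share one parent — one path of length 2: r = (1/2)^2 = 1/4.

0.25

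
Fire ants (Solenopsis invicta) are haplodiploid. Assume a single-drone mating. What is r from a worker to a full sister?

Haplodiploid full sisters inherit their father's entire haploid genome identically (contributing 1/2) and on average half of their mother's contribution (1/2 · 1/2 = 1/4); r = 1/2 + 1/4 = 3/4.

0.75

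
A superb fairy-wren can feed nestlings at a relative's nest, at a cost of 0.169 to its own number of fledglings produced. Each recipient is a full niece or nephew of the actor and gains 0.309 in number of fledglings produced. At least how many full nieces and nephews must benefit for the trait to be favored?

r to a full niece or nephew = 0.25 (full aunt/uncle↔niece/nephew: two paths of length 3 through the shared grandparent pair: r = 2·(1/2)^3 = 1/4).
Hamilton's rule: n·r·B > C  ⇒  n > C/(r·B) = 0.169/(0.25·0.309) = 2.188.
The smallest integer exceeding 2.188 is 3.

3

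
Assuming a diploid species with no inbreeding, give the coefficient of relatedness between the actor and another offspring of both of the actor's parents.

0.5

Each parent–offspring link contributes a factor of 1/2, and independent paths through distinct common ancestors add.
Full sibs share both parents — two paths of length 2: r = 2·(1/2)^2 = 1/2.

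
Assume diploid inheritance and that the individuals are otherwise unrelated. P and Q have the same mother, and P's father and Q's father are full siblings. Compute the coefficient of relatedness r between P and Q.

Wright's path rule: contributions from independent ancestry routes add.
P and Q are related in two ways: half-sibs through their shared mother (r = 1/4) and first cousins through their fathers (r = 1/8).
r = 1/4 + 1/8 = 3/8 = 0.375.

0.375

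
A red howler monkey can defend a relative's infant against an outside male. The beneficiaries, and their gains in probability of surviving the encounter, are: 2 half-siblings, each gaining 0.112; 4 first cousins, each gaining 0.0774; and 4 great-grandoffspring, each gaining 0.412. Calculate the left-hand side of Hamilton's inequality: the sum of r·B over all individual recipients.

r to a half-sibling = 1/4 (half-sibs share one parent — one path of length 2: r = (1/2)^2 = 1/4).
r to a first cousin = 1/8 (first cousins share one grandparent pair — two paths of length 4: r = 2·(1/2)^4 = 1/8).
r to a great-grandoffspring = 0.125 (three parent–offspring links: r = (1/2)^3 = 1/8).
Summing one r·B term per recipient: 2·0.25·0.112 + 4·0.125·0.0774 + 4·0.125·0.412 = 0.3007.

0.3007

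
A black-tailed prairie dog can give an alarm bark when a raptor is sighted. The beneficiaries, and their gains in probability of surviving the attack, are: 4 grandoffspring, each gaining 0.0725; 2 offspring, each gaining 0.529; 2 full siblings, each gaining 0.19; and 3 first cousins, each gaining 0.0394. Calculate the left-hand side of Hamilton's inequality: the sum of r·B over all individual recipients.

r to a grandoffspring = 0.25 (two parent–offspring links: r = (1/2)^2 = 1/4).
r to an offspring = 0.5 (one parent–offspring link: r = (1/2)^1 = 1/2).
r to a full sibling = 0.5 (full sibs share both parents — two paths of length 2: r = 2·(1/2)^2 = 1/2).
r to a first cousin = 1/8 (first cousins share one grandparent pair — two paths of length 4: r = 2·(1/2)^4 = 1/8).
Summing one r·B term per recipient: 4·0.25·0.0725 + 2·0.5·0.529 + 2·0.5·0.19 + 3·0.125·0.0394 = 0.806275.

0.806275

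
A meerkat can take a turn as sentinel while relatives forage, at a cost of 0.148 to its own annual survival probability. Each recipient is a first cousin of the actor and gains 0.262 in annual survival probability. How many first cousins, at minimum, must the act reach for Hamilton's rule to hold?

5

r to a first cousin = 1/8 (first cousins share one grandparent pair — two paths of length 4: r = 2·(1/2)^4 = 1/8).
Hamilton's rule: n·r·B > C  ⇒  n > C/(r·B) = 0.148/(0.125·0.262) = 4.519.
The smallest integer exceeding 4.519 is 5.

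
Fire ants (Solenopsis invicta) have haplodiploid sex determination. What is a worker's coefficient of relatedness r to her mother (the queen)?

0.5

One meiotic link between diploid queen and diploid daughter: r = 1/2.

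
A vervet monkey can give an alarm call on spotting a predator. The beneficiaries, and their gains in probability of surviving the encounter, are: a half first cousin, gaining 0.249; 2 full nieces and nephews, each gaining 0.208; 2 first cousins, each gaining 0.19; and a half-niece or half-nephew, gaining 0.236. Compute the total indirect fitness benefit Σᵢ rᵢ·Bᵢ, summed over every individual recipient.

r to a half first cousin = 0.0625 (half first cousins share one grandparent — one path of length 4: r = (1/2)^4 = 1/16).
r to a full niece or nephew = 0.25 (full aunt/uncle↔niece/nephew: two paths of length 3 through the shared grandparent pair: r = 2·(1/2)^3 = 1/4).
r to a first cousin = 0.125 (first cousins share one grandparent pair — two paths of length 4: r = 2·(1/2)^4 = 1/8).
r to a half-niece or half-nephew = 0.125 (half-aunt/uncle↔niece/nephew: one path of length 3: r = (1/2)^3 = 1/8).
Summing one r·B term per recipient: 1·0.0625·0.249 + 2·0.25·0.208 + 2·0.125·0.19 + 1·0.125·0.236 = 0.1965625.

0.1965625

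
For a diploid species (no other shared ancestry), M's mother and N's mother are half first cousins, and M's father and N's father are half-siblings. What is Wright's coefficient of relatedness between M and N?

0.078125

Relatedness sums over independent paths through distinct common ancestors.
M and N are related in two ways: half second cousins through their mothers (r = 1/64) and half first cousins through their fathers (r = 1/16).
r = 1/64 + 1/16 = 0.078125.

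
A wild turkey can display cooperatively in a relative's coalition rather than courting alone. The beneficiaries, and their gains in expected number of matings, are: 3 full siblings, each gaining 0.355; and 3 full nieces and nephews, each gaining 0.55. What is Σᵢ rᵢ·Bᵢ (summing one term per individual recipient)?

r to a full sibling = 0.5 (full sibs share both parents — two paths of length 2: r = 2·(1/2)^2 = 1/2).
r to a full niece or nephew = 1/4 (full aunt/uncle↔niece/nephew: two paths of length 3 through the shared grandparent pair: r = 2·(1/2)^3 = 1/4).
Summing one r·B term per recipient: 3·0.5·0.355 + 3·0.25·0.55 = 0.945.

0.945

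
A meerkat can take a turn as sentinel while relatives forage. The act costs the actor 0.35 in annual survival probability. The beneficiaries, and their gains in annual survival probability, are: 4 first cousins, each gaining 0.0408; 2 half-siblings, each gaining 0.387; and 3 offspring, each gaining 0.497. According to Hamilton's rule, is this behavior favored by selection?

Hamilton's rule: the trait is favored when the sum of r·B over every recipient exceeds the actor's cost C.
r to a first cousin = 1/8 (first cousins share one grandparent pair — two paths of length 4: r = 2·(1/2)^4 = 1/8).
r to a half-sibling = 0.25 (half-sibs share one parent — one path of length 2: r = (1/2)^2 = 1/4).
r to an offspring = 1/2 (one parent–offspring link: r = (1/2)^1 = 1/2).
Summing one r·B term per recipient: 4·0.125·0.0408 + 2·0.25·0.387 + 3·0.5·0.497 = 0.9594.
0.9594 > 0.35: the indirect benefit exceeds the cost.

Yes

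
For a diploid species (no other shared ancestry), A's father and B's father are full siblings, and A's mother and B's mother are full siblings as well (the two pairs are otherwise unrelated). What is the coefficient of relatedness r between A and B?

Wright's path rule: contributions from independent ancestry routes add.
A and B are related in two ways: first cousins through their fathers (r = 1/8) and first cousins through their mothers (r = 1/8) — i.e. double first cousins.
r = 1/8 + 1/8 = 1/4 = 0.25.

0.25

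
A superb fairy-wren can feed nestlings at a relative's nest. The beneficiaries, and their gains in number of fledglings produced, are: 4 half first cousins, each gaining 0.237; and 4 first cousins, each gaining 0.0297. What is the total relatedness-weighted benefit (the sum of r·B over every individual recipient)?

0.0741

r to a half first cousin = 0.0625 (half first cousins share one grandparent — one path of length 4: r = (1/2)^4 = 1/16).
r to a first cousin = 1/8 (first cousins share one grandparent pair — two paths of length 4: r = 2·(1/2)^4 = 1/8).
Summing one r·B term per recipient: 4·0.0625·0.237 + 4·0.125·0.0297 = 0.0741.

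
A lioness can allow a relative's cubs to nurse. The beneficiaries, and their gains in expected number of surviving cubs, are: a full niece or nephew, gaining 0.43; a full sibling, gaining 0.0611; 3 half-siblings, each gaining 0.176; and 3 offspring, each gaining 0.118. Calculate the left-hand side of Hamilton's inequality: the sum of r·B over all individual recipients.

0.44705

r to a full niece or nephew = 0.25 (full aunt/uncle↔niece/nephew: two paths of length 3 through the shared grandparent pair: r = 2·(1/2)^3 = 1/4).
r to a full sibling = 0.5 (full sibs share both parents — two paths of length 2: r = 2·(1/2)^2 = 1/2).
r to a half-sibling = 0.25 (half-sibs share one parent — one path of length 2: r = (1/2)^2 = 1/4).
r to an offspring = 0.5 (one parent–offspring link: r = (1/2)^1 = 1/2).
Summing one r·B term per recipient: 1·0.25·0.43 + 1·0.5·0.0611 + 3·0.25·0.176 + 3·0.5·0.118 = 0.44705.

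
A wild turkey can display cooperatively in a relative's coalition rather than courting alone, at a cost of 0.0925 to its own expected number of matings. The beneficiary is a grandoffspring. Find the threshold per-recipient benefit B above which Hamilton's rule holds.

r to a grandoffspring = 0.25 (two parent–offspring links: r = (1/2)^2 = 1/4).
Hamilton's rule with n recipients of equal r: n·r·B > C, so B > C/(n·r) = 0.0925/(1·0.25) = 0.37.

0.37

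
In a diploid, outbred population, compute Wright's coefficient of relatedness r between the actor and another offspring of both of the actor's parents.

0.5

Each parent–offspring link contributes a factor of 1/2, and independent paths through distinct common ancestors add.
Full sibs share both parents — two paths of length 2: r = 2·(1/2)^2 = 1/2.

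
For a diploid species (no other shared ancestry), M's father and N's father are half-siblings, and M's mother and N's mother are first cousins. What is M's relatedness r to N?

0.09375

With two independent routes of shared ancestry, r is the sum of the two contributions.
M and N are related in two ways: half first cousins through their fathers (r = 1/16) and second cousins through their mothers (r = 1/32).
r = 1/16 + 1/32 = 0.09375.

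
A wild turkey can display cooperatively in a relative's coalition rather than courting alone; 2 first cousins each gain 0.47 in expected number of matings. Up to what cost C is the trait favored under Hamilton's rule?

r to a first cousin = 0.125 (first cousins share one grandparent pair — two paths of length 4: r = 2·(1/2)^4 = 1/8).
Hamilton's rule: n·r·B > C, so the trait is favored while C < n·r·B = 2·0.125·0.47 = 0.1175.

0.1175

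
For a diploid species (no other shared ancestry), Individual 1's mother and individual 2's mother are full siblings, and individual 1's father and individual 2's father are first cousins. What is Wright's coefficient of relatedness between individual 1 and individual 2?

Independent pedigree routes through distinct common ancestors add.
Individual 1 and individual 2 are related in two ways: first cousins through their mothers (r = 1/8) and second cousins through their fathers (r = 1/32).
r = 1/8 + 1/32 = 5/32 = 0.15625.

0.15625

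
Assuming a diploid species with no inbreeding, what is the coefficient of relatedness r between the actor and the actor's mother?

Each parent–offspring link contributes a factor of 1/2, and independent paths through distinct common ancestors add.
One parent–offspring link: r = (1/2)^1 = 1/2.

0.5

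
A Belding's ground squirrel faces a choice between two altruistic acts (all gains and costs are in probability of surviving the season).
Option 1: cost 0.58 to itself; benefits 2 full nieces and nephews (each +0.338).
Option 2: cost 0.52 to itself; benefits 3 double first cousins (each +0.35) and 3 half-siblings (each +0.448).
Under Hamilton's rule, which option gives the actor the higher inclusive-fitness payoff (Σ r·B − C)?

Option 1: r to a full niece or nephew = 0.25.
Option 1: Σ r·B − C = (2·0.25·0.338) − 0.58 = -0.411.
Option 2: r to a double first cousin = 0.25.
Option 2: r to a half-sibling = 0.25.
Option 2: Σ r·B − C = (3·0.25·0.35 + 3·0.25·0.448) − 0.52 = 0.0785.
Option 2 has the higher net inclusive-fitness payoff.

Option 2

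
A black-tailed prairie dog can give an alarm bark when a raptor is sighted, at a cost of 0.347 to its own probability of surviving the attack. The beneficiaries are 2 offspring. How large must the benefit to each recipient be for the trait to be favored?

0.347

r to an offspring = 0.5 (one parent–offspring link: r = (1/2)^1 = 1/2).
Hamilton's rule with n recipients of equal r: n·r·B > C, so B > C/(n·r) = 0.347/(2·0.5) = 0.347.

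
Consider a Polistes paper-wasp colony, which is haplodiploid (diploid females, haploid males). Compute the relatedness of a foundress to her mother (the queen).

One meiotic link between diploid queen and diploid daughter: r = 1/2.

0.5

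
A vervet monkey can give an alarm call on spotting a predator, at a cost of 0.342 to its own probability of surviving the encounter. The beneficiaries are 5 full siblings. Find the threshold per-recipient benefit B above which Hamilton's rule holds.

r to a full sibling = 1/2 (full sibs share both parents — two paths of length 2: r = 2·(1/2)^2 = 1/2).
Hamilton's rule with n recipients of equal r: n·r·B > C, so B > C/(n·r) = 0.342/(5·0.5) = 0.1368.

0.1368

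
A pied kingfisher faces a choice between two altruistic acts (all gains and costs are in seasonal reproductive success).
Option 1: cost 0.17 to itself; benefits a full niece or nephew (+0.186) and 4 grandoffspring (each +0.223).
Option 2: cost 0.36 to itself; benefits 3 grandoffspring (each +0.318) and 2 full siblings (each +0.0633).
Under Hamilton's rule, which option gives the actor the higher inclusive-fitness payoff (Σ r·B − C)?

Option 1

Option 1: r to a full niece or nephew = 0.25.
Option 1: r to a grandoffspring = 0.25.
Option 1: Σ r·B − C = (1·0.25·0.186 + 4·0.25·0.223) − 0.17 = 0.0995.
Option 2: r to a grandoffspring = 0.25.
Option 2: r to a full sibling = 0.5.
Option 2: Σ r·B − C = (3·0.25·0.318 + 2·0.5·0.0633) − 0.36 = -0.0582.
Option 1 has the higher net inclusive-fitness payoff.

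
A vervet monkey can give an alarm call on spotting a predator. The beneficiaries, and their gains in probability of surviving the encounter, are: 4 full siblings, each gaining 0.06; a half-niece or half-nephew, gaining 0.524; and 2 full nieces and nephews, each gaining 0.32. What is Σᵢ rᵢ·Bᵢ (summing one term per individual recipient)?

r to a full sibling = 0.5 (full sibs share both parents — two paths of length 2: r = 2·(1/2)^2 = 1/2).
r to a half-niece or half-nephew = 0.125 (half-aunt/uncle↔niece/nephew: one path of length 3: r = (1/2)^3 = 1/8).
r to a full niece or nephew = 1/4 (full aunt/uncle↔niece/nephew: two paths of length 3 through the shared grandparent pair: r = 2·(1/2)^3 = 1/4).
Summing one r·B term per recipient: 4·0.5·0.06 + 1·0.125·0.524 + 2·0.25·0.32 = 0.3455.

0.3455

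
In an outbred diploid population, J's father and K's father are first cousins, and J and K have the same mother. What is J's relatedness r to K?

Wright's path rule: contributions from independent ancestry routes add.
J and K are related in two ways: second cousins through their fathers (r = 1/32) and half-sibs through their shared mother (r = 1/4).
r = 1/32 + 1/4 = 0.28125.

0.28125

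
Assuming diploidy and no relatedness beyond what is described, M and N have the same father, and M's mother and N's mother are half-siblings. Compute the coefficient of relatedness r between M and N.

0.3125

Independent pedigree routes through distinct common ancestors add.
M and N are related in two ways: half-sibs through their shared father (r = 1/4) and half first cousins through their mothers (r = 1/16).
r = 1/4 + 1/16 = 0.3125.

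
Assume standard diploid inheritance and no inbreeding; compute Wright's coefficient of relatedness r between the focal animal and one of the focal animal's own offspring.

0.5

Each parent–offspring link contributes a factor of 1/2, and independent paths through distinct common ancestors add.
One parent–offspring link: r = (1/2)^1 = 1/2.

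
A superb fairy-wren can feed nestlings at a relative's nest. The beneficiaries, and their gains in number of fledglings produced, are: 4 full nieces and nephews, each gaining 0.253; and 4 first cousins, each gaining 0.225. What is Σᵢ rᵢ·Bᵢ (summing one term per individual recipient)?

r to a full niece or nephew = 0.25 (full aunt/uncle↔niece/nephew: two paths of length 3 through the shared grandparent pair: r = 2·(1/2)^3 = 1/4).
r to a first cousin = 0.125 (first cousins share one grandparent pair — two paths of length 4: r = 2·(1/2)^4 = 1/8).
Summing one r·B term per recipient: 4·0.25·0.253 + 4·0.125·0.225 = 0.3655.

0.3655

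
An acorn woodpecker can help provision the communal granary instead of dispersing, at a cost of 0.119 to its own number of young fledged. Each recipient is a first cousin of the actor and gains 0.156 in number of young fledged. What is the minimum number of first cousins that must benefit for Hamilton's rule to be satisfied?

7

r to a first cousin = 0.125 (first cousins share one grandparent pair — two paths of length 4: r = 2·(1/2)^4 = 1/8).
Hamilton's rule: n·r·B > C  ⇒  n > C/(r·B) = 0.119/(0.125·0.156) = 6.103.
The smallest integer exceeding 6.103 is 7.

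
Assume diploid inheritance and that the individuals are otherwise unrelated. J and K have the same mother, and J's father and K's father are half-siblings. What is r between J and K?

0.3125

With two independent routes of shared ancestry, r is the sum of the two contributions.
J and K are related in two ways: half-sibs through their shared mother (r = 1/4) and half first cousins through their fathers (r = 1/16).
r = 1/4 + 1/16 = 5/16 = 0.3125.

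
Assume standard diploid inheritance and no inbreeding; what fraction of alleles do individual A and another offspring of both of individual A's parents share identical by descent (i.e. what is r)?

Each parent–offspring link contributes a factor of 1/2, and independent paths through distinct common ancestors add.
Full sibs share both parents — two paths of length 2: r = 2·(1/2)^2 = 1/2.

0.5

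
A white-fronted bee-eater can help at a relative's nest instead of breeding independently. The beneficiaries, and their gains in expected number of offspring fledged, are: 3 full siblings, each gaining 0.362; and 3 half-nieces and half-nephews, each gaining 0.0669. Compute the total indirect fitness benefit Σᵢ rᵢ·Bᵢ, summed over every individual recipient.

r to a full sibling = 0.5 (full sibs share both parents — two paths of length 2: r = 2·(1/2)^2 = 1/2).
r to a half-niece or half-nephew = 1/8 (half-aunt/uncle↔niece/nephew: one path of length 3: r = (1/2)^3 = 1/8).
Summing one r·B term per recipient: 3·0.5·0.362 + 3·0.125·0.0669 = 0.5680875.

0.5680875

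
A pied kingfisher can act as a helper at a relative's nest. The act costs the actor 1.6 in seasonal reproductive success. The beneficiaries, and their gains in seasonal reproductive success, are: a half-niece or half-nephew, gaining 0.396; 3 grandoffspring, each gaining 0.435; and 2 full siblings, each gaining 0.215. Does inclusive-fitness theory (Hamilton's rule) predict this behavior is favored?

No

Hamilton's rule: the trait is favored when the sum of r·B over every recipient exceeds the actor's cost C.
r to a half-niece or half-nephew = 1/8 (half-aunt/uncle↔niece/nephew: one path of length 3: r = (1/2)^3 = 1/8).
r to a grandoffspring = 1/4 (two parent–offspring links: r = (1/2)^2 = 1/4).
r to a full sibling = 1/2 (full sibs share both parents — two paths of length 2: r = 2·(1/2)^2 = 1/2).
Summing one r·B term per recipient: 1·0.125·0.396 + 3·0.25·0.435 + 2·0.5·0.215 = 0.59075.
0.59075 < 1.6: the indirect benefit is less than the cost.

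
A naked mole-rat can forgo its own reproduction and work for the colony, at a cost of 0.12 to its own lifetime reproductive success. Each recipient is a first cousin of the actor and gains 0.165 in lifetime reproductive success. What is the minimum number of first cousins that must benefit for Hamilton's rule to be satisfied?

6

r to a first cousin = 1/8 (first cousins share one grandparent pair — two paths of length 4: r = 2·(1/2)^4 = 1/8).
Hamilton's rule: n·r·B > C  ⇒  n > C/(r·B) = 0.12/(0.125·0.165) = 5.818.
The smallest integer exceeding 5.818 is 6.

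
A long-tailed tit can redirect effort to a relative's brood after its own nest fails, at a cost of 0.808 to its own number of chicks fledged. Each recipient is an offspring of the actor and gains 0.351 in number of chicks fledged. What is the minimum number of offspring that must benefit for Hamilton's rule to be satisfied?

5

r to an offspring = 0.5 (one parent–offspring link: r = (1/2)^1 = 1/2).
Hamilton's rule: n·r·B > C  ⇒  n > C/(r·B) = 0.808/(0.5·0.351) = 4.604.
The smallest integer exceeding 4.604 is 5.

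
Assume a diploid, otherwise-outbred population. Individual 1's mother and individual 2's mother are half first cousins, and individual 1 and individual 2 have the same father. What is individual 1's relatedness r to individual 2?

0.265625

Independent pedigree routes through distinct common ancestors add.
Individual 1 and individual 2 are related in two ways: half second cousins through their mothers (r = 1/64) and half-sibs through their shared father (r = 1/4).
r = 1/64 + 1/4 = 17/64 = 0.265625.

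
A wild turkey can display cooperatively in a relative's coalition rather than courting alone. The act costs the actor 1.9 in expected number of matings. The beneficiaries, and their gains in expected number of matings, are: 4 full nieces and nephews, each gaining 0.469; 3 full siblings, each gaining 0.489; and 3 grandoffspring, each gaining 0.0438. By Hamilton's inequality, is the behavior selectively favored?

No

Hamilton's rule: the trait is favored when the sum of r·B over every recipient exceeds the actor's cost C.
r to a full niece or nephew = 1/4 (full aunt/uncle↔niece/nephew: two paths of length 3 through the shared grandparent pair: r = 2·(1/2)^3 = 1/4).
r to a full sibling = 1/2 (full sibs share both parents — two paths of length 2: r = 2·(1/2)^2 = 1/2).
r to a grandoffspring = 0.25 (two parent–offspring links: r = (1/2)^2 = 1/4).
Summing one r·B term per recipient: 4·0.25·0.469 + 3·0.5·0.489 + 3·0.25·0.0438 = 1.23535.
1.23535 < 1.9: the indirect benefit is less than the cost.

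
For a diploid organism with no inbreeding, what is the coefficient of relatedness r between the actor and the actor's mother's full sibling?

0.25

Each parent–offspring link contributes a factor of 1/2, and independent paths through distinct common ancestors add.
Full aunt/uncle↔niece/nephew: two paths of length 3 through the shared grandparent pair: r = 2·(1/2)^3 = 1/4.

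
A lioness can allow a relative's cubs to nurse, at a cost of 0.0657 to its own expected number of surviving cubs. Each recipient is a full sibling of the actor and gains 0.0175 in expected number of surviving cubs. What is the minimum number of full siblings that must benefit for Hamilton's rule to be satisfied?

r to a full sibling = 1/2 (full sibs share both parents — two paths of length 2: r = 2·(1/2)^2 = 1/2).
Hamilton's rule: n·r·B > C  ⇒  n > C/(r·B) = 0.0657/(0.5·0.0175) = 7.509.
The smallest integer exceeding 7.509 is 8.

8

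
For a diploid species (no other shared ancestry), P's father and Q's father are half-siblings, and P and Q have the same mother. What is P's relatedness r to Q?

Wright's path rule: contributions from independent ancestry routes add.
P and Q are related in two ways: half first cousins through their fathers (r = 1/16) and half-sibs through their shared mother (r = 1/4).
r = 1/16 + 1/4 = 0.3125.

0.3125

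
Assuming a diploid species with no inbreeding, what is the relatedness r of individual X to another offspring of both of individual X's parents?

0.5

Each parent–offspring link contributes a factor of 1/2, and independent paths through distinct common ancestors add.
Full sibs share both parents — two paths of length 2: r = 2·(1/2)^2 = 1/2.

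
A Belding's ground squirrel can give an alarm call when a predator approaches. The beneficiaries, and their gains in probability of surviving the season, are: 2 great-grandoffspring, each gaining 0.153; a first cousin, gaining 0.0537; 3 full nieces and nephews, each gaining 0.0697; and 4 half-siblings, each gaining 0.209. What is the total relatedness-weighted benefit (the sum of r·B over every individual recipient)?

0.3062375

r to a great-grandoffspring = 0.125 (three parent–offspring links: r = (1/2)^3 = 1/8).
r to a first cousin = 1/8 (first cousins share one grandparent pair — two paths of length 4: r = 2·(1/2)^4 = 1/8).
r to a full niece or nephew = 0.25 (full aunt/uncle↔niece/nephew: two paths of length 3 through the shared grandparent pair: r = 2·(1/2)^3 = 1/4).
r to a half-sibling = 0.25 (half-sibs share one parent — one path of length 2: r = (1/2)^2 = 1/4).
Summing one r·B term per recipient: 2·0.125·0.153 + 1·0.125·0.0537 + 3·0.25·0.0697 + 4·0.25·0.209 = 0.3062375.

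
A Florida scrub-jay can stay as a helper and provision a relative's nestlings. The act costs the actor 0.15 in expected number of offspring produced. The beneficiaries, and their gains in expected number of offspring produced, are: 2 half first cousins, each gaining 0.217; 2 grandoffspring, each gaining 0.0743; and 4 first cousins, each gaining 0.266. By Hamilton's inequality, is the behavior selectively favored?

Hamilton's rule: the trait is favored when the sum of r·B over every recipient exceeds the actor's cost C.
r to a half first cousin = 1/16 (half first cousins share one grandparent — one path of length 4: r = (1/2)^4 = 1/16).
r to a grandoffspring = 0.25 (two parent–offspring links: r = (1/2)^2 = 1/4).
r to a first cousin = 1/8 (first cousins share one grandparent pair — two paths of length 4: r = 2·(1/2)^4 = 1/8).
Summing one r·B term per recipient: 2·0.0625·0.217 + 2·0.25·0.0743 + 4·0.125·0.266 = 0.197275.
0.197275 > 0.15: the indirect benefit exceeds the cost.

Yes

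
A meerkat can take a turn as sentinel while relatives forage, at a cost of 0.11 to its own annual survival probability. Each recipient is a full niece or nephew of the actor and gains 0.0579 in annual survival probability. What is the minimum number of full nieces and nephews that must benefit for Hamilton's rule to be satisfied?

r to a full niece or nephew = 1/4 (full aunt/uncle↔niece/nephew: two paths of length 3 through the shared grandparent pair: r = 2·(1/2)^3 = 1/4).
Hamilton's rule: n·r·B > C  ⇒  n > C/(r·B) = 0.11/(0.25·0.0579) = 7.599.
The smallest integer exceeding 7.599 is 8.

8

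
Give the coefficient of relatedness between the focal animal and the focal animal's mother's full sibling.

0.25

Each parent–offspring link contributes a factor of 1/2, and independent paths through distinct common ancestors add.
Full aunt/uncle↔niece/nephew: two paths of length 3 through the shared grandparent pair: r = 2·(1/2)^3 = 1/4.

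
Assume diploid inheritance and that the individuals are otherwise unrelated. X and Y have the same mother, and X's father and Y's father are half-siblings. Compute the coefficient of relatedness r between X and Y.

With two independent routes of shared ancestry, r is the sum of the two contributions.
X and Y are related in two ways: half-sibs through their shared mother (r = 1/4) and half first cousins through their fathers (r = 1/16).
r = 1/4 + 1/16 = 5/16 = 0.3125.

0.3125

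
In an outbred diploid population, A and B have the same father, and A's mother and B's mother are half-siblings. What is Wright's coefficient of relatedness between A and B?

Wright's path rule: contributions from independent ancestry routes add.
A and B are related in two ways: half-sibs through their shared father (r = 1/4) and half first cousins through their mothers (r = 1/16).
r = 1/4 + 1/16 = 5/16 = 0.3125.

0.3125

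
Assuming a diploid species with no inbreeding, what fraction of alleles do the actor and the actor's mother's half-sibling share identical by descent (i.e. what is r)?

0.125

Each parent–offspring link contributes a factor of 1/2, and independent paths through distinct common ancestors add.
Half-aunt/uncle↔niece/nephew: one path of length 3: r = (1/2)^3 = 1/8.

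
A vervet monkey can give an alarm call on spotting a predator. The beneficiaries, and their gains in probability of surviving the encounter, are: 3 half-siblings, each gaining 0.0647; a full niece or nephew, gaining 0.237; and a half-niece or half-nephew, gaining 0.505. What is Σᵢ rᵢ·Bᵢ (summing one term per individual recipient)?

r to a half-sibling = 0.25 (half-sibs share one parent — one path of length 2: r = (1/2)^2 = 1/4).
r to a full niece or nephew = 1/4 (full aunt/uncle↔niece/nephew: two paths of length 3 through the shared grandparent pair: r = 2·(1/2)^3 = 1/4).
r to a half-niece or half-nephew = 1/8 (half-aunt/uncle↔niece/nephew: one path of length 3: r = (1/2)^3 = 1/8).
Summing one r·B term per recipient: 3·0.25·0.0647 + 1·0.25·0.237 + 1·0.125·0.505 = 0.1709.

0.1709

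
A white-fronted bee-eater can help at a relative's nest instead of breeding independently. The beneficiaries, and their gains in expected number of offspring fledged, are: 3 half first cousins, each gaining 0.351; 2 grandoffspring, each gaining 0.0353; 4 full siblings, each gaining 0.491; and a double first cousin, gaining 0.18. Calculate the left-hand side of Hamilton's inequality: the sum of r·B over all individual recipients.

1.1104625

r to a half first cousin = 0.0625 (half first cousins share one grandparent — one path of length 4: r = (1/2)^4 = 1/16).
r to a grandoffspring = 0.25 (two parent–offspring links: r = (1/2)^2 = 1/4).
r to a full sibling = 0.5 (full sibs share both parents — two paths of length 2: r = 2·(1/2)^2 = 1/2).
r to a double first cousin = 1/4 (double first cousins share both grandparent pairs — four paths of length 4: r = 4·(1/2)^4 = 1/4).
Summing one r·B term per recipient: 3·0.0625·0.351 + 2·0.25·0.0353 + 4·0.5·0.491 + 1·0.25·0.18 = 1.1104625.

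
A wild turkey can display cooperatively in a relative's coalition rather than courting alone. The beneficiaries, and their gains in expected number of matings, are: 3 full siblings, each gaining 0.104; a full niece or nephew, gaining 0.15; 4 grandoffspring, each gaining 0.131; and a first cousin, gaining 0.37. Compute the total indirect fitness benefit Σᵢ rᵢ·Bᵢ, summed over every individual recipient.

0.37075

r to a full sibling = 1/2 (full sibs share both parents — two paths of length 2: r = 2·(1/2)^2 = 1/2).
r to a full niece or nephew = 1/4 (full aunt/uncle↔niece/nephew: two paths of length 3 through the shared grandparent pair: r = 2·(1/2)^3 = 1/4).
r to a grandoffspring = 0.25 (two parent–offspring links: r = (1/2)^2 = 1/4).
r to a first cousin = 0.125 (first cousins share one grandparent pair — two paths of length 4: r = 2·(1/2)^4 = 1/8).
Summing one r·B term per recipient: 3·0.5·0.104 + 1·0.25·0.15 + 4·0.25·0.131 + 1·0.125·0.37 = 0.37075.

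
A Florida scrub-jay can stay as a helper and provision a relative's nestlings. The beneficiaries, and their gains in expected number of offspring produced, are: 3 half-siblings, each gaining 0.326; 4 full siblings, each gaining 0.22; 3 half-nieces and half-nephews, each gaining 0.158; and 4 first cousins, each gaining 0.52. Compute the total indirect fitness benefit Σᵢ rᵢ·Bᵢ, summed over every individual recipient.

r to a half-sibling = 1/4 (half-sibs share one parent — one path of length 2: r = (1/2)^2 = 1/4).
r to a full sibling = 0.5 (full sibs share both parents — two paths of length 2: r = 2·(1/2)^2 = 1/2).
r to a half-niece or half-nephew = 0.125 (half-aunt/uncle↔niece/nephew: one path of length 3: r = (1/2)^3 = 1/8).
r to a first cousin = 0.125 (first cousins share one grandparent pair — two paths of length 4: r = 2·(1/2)^4 = 1/8).
Summing one r·B term per recipient: 3·0.25·0.326 + 4·0.5·0.22 + 3·0.125·0.158 + 4·0.125·0.52 = 1.00375.

1.00375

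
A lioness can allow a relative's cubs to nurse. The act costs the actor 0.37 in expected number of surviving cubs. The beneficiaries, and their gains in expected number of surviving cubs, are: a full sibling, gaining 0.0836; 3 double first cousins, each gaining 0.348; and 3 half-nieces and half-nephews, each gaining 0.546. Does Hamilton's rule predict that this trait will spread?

Yes

Hamilton's rule: the trait is favored when the sum of r·B over every recipient exceeds the actor's cost C.
r to a full sibling = 0.5 (full sibs share both parents — two paths of length 2: r = 2·(1/2)^2 = 1/2).
r to a double first cousin = 0.25 (double first cousins share both grandparent pairs — four paths of length 4: r = 4·(1/2)^4 = 1/4).
r to a half-niece or half-nephew = 1/8 (half-aunt/uncle↔niece/nephew: one path of length 3: r = (1/2)^3 = 1/8).
Summing one r·B term per recipient: 1·0.5·0.0836 + 3·0.25·0.348 + 3·0.125·0.546 = 0.50755.
0.50755 > 0.37: the indirect benefit exceeds the cost.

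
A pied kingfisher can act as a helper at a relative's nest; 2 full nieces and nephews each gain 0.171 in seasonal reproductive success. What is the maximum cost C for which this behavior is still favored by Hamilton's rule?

0.0855

r to a full niece or nephew = 1/4 (full aunt/uncle↔niece/nephew: two paths of length 3 through the shared grandparent pair: r = 2·(1/2)^3 = 1/4).
Hamilton's rule: n·r·B > C, so the trait is favored while C < n·r·B = 2·0.25·0.171 = 0.0855.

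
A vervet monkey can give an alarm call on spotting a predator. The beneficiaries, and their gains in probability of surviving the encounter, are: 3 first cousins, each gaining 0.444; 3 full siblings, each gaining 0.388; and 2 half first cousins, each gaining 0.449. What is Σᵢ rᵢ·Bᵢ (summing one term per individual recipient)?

r to a first cousin = 0.125 (first cousins share one grandparent pair — two paths of length 4: r = 2·(1/2)^4 = 1/8).
r to a full sibling = 0.5 (full sibs share both parents — two paths of length 2: r = 2·(1/2)^2 = 1/2).
r to a half first cousin = 0.0625 (half first cousins share one grandparent — one path of length 4: r = (1/2)^4 = 1/16).
Summing one r·B term per recipient: 3·0.125·0.444 + 3·0.5·0.388 + 2·0.0625·0.449 = 0.804625.

0.804625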